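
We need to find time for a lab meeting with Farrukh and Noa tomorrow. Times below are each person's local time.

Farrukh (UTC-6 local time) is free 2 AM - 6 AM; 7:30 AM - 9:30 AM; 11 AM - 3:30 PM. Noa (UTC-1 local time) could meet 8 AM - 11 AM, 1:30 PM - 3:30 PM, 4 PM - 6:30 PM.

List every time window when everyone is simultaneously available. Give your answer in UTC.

Farrukh in UTC: 08:00-12:00, 13:30-15:30, 17:00-21:30 (add 6h to convert from UTC-6).
Noa in UTC: 09:00-12:00, 14:30-16:30, 17:00-19:30 (add 1h to convert from UTC-1).
Farrukh ∩ Noa: 09:00-12:00, 14:30-15:30, 17:00-19:30.
Those are the intersection windows.

09:00-12:00, 14:30-15:30, 17:00-19:30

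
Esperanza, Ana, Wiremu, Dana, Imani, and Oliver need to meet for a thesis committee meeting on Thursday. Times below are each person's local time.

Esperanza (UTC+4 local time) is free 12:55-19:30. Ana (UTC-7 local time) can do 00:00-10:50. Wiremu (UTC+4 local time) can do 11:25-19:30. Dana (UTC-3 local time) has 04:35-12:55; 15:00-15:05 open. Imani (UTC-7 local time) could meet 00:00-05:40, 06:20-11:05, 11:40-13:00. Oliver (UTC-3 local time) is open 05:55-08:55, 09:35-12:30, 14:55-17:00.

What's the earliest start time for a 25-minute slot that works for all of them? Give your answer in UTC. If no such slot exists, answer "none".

08:55

Esperanza in UTC: 08:55-15:30 (subtract 4h to convert from UTC+4).
Ana in UTC: 07:00-17:50 (add 7h to convert from UTC-7).
Wiremu in UTC: 07:25-15:30 (subtract 4h to convert from UTC+4).
Dana in UTC: 07:35-15:55, 18:00-18:05 (add 3h to convert from UTC-3).
Imani in UTC: 07:00-12:40, 13:20-18:05, 18:40-20:00 (add 7h to convert from UTC-7).
Oliver in UTC: 08:55-11:55, 12:35-15:30, 17:55-20:00 (add 3h to convert from UTC-3).
Esperanza ∩ Ana: 08:55-15:30.
Esperanza ∩ Ana ∩ Wiremu: 08:55-15:30.
Esperanza ∩ Ana ∩ Wiremu ∩ Dana: 08:55-15:30.
Esperanza ∩ Ana ∩ Wiremu ∩ Dana ∩ Imani: 08:55-12:40, 13:20-15:30.
Esperanza ∩ Ana ∩ Wiremu ∩ Dana ∩ Imani ∩ Oliver: 08:55-11:55, 12:35-12:40, 13:20-15:30.
The first common window of at least 25 minutes is 08:55-11:55, so the earliest start is 08:55.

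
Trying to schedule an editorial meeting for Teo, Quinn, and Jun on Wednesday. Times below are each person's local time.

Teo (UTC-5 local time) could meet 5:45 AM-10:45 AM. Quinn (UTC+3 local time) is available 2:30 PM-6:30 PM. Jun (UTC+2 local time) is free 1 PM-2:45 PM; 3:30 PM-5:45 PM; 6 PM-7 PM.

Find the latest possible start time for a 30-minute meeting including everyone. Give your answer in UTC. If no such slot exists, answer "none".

15:00

Teo in UTC: 10:45-15:45 (add 5h to convert from UTC-5).
Quinn in UTC: 11:30-15:30 (subtract 3h to convert from UTC+3).
Jun in UTC: 11:00-12:45, 13:30-15:45, 16:00-17:00 (subtract 2h to convert from UTC+2).
Teo ∩ Quinn: 11:30-15:30.
Teo ∩ Quinn ∩ Jun: 11:30-12:45, 13:30-15:30.
The last common window of at least 30 minutes is 13:30-15:30; a 30-minute meeting can start as late as 15:00 and still end by 15:30.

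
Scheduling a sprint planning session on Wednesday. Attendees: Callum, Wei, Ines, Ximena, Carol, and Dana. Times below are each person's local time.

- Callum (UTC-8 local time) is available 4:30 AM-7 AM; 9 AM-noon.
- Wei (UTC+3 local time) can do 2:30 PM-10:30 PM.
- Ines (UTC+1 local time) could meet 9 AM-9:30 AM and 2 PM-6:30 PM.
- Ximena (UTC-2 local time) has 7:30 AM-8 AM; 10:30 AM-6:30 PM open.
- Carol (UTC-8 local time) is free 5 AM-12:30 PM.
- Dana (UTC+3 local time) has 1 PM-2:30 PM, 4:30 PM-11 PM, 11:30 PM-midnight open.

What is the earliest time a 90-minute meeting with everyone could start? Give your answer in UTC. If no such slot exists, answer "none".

13:30

Callum in UTC: 12:30-15:00, 17:00-20:00 (add 8h to convert from UTC-8).
Wei in UTC: 11:30-19:30 (subtract 3h to convert from UTC+3).
Ines in UTC: 08:00-08:30, 13:00-17:30 (subtract 1h to convert from UTC+1).
Ximena in UTC: 09:30-10:00, 12:30-20:30 (add 2h to convert from UTC-2).
Carol in UTC: 13:00-20:30 (add 8h to convert from UTC-8).
Dana in UTC: 10:00-11:30, 13:30-20:00, 20:30-21:00 (subtract 3h to convert from UTC+3).
Callum ∩ Wei: 12:30-15:00, 17:00-19:30.
Callum ∩ Wei ∩ Ines: 13:00-15:00, 17:00-17:30.
Callum ∩ Wei ∩ Ines ∩ Ximena: 13:00-15:00, 17:00-17:30.
Callum ∩ Wei ∩ Ines ∩ Ximena ∩ Carol: 13:00-15:00, 17:00-17:30.
Callum ∩ Wei ∩ Ines ∩ Ximena ∩ Carol ∩ Dana: 13:30-15:00, 17:00-17:30.
So the common availability across everyone is 13:30-15:00, 17:00-17:30.
The first common window of at least 90 minutes is 13:30-15:00, so the earliest start is 13:30.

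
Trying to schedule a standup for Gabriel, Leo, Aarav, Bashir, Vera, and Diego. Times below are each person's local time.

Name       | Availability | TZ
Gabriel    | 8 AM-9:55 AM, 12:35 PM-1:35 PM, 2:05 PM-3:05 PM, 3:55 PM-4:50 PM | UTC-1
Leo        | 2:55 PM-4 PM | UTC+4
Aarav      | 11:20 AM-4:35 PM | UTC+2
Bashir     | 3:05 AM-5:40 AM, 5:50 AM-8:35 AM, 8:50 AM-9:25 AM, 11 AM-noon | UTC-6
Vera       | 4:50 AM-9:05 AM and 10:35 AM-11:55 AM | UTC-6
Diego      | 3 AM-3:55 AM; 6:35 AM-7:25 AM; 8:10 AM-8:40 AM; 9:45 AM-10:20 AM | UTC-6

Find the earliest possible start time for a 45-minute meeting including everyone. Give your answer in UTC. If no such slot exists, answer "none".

none

Gabriel in UTC: 09:00-10:55, 13:35-14:35, 15:05-16:05, 16:55-17:50 (add 1h to convert from UTC-1).
Leo in UTC: 10:55-12:00 (subtract 4h to convert from UTC+4).
Aarav in UTC: 09:20-14:35 (subtract 2h to convert from UTC+2).
Bashir in UTC: 09:05-11:40, 11:50-14:35, 14:50-15:25, 17:00-18:00 (add 6h to convert from UTC-6).
Vera in UTC: 10:50-15:05, 16:35-17:55 (add 6h to convert from UTC-6).
Diego in UTC: 09:00-09:55, 12:35-13:25, 14:10-14:40, 15:45-16:20 (add 6h to convert from UTC-6).
Gabriel ∩ Leo: ∅.
Gabriel ∩ Leo ∩ Aarav: ∅.
Gabriel ∩ Leo ∩ Aarav ∩ Bashir: ∅.
Gabriel ∩ Leo ∩ Aarav ∩ Bashir ∩ Vera: ∅.
Gabriel ∩ Leo ∩ Aarav ∩ Bashir ∩ Vera ∩ Diego: ∅.
There is no time when everyone is free.
No common window is at least 45 minutes long.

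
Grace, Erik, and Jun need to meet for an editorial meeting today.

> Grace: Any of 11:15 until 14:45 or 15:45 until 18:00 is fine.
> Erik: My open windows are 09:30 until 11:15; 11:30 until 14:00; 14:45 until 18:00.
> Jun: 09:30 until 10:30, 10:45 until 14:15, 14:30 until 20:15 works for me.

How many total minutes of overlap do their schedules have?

285

Grace ∩ Erik: 11:30-14:00, 15:45-18:00.
Grace ∩ Erik ∩ Jun: 11:30-14:00, 15:45-18:00.
Those are the intersection windows.
Summing the common windows: 150 + 135 = 285 minutes.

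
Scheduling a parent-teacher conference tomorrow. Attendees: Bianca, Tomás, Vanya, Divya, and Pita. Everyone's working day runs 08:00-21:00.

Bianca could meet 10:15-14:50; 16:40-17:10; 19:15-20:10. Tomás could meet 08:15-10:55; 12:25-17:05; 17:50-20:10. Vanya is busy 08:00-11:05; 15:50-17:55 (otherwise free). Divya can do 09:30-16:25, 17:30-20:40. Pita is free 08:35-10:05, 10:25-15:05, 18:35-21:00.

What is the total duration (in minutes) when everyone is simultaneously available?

200

Bianca free: 10:15-14:50, 16:40-17:10, 19:15-20:10.
Tomás free: 08:15-10:55, 12:25-17:05, 17:50-20:10.
Vanya free: 11:05-15:50, 17:55-21:00 (invert busy blocks within the working day).
Divya free: 09:30-16:25, 17:30-20:40.
Pita free: 08:35-10:05, 10:25-15:05, 18:35-21:00.
Bianca ∩ Tomás: 10:15-10:55, 12:25-14:50, 16:40-17:05, 19:15-20:10.
Bianca ∩ Tomás ∩ Vanya: 12:25-14:50, 19:15-20:10.
Bianca ∩ Tomás ∩ Vanya ∩ Divya: 12:25-14:50, 19:15-20:10.
Bianca ∩ Tomás ∩ Vanya ∩ Divya ∩ Pita: 12:25-14:50, 19:15-20:10.
Summing the common windows: 145 + 55 = 200 minutes.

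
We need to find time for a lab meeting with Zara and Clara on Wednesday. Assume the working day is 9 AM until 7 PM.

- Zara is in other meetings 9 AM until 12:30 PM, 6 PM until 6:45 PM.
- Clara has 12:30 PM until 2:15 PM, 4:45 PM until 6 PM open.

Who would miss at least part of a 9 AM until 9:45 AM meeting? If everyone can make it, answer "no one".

Zara free: 12:30-18:00, 18:45-19:00 (invert busy blocks within the working day).
Clara free: 12:30-14:15, 16:45-18:00.
Zara: not fully free for 09:00-09:45. Clara: not fully free for 09:00-09:45.

Clara, Zara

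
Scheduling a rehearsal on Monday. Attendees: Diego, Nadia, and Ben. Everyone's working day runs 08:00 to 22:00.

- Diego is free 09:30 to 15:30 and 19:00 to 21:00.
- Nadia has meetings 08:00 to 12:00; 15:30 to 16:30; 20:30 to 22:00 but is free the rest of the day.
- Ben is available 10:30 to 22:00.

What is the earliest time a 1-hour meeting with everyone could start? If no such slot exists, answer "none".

12:00

Diego free: 09:30-15:30, 19:00-21:00.
Nadia free: 12:00-15:30, 16:30-20:30 (invert busy blocks within the working day).
Ben free: 10:30-22:00.
Diego ∩ Nadia: 12:00-15:30, 19:00-20:30.
Diego ∩ Nadia ∩ Ben: 12:00-15:30, 19:00-20:30.
Those are the intersection windows.
The first common window of at least 60 minutes is 12:00-15:30, so the earliest start is 12:00.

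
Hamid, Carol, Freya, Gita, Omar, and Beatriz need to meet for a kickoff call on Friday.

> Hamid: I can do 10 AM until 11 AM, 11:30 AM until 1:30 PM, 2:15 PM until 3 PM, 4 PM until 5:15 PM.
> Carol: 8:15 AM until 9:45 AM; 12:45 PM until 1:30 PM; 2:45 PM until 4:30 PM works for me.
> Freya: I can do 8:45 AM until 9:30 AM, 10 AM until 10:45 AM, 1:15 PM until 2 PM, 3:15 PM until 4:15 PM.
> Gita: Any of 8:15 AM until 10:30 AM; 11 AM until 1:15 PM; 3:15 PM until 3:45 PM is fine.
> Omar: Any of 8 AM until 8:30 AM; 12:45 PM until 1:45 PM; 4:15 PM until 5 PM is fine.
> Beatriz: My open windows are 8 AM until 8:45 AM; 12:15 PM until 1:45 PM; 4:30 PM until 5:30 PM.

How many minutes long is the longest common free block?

0

Hamid ∩ Carol: 12:45-13:30, 14:45-15:00, 16:00-16:30.
Hamid ∩ Carol ∩ Freya: 13:15-13:30, 16:00-16:15.
Hamid ∩ Carol ∩ Freya ∩ Gita: ∅.
Hamid ∩ Carol ∩ Freya ∩ Gita ∩ Omar: ∅.
Hamid ∩ Carol ∩ Freya ∩ Gita ∩ Omar ∩ Beatriz: ∅.
There is no time when everyone is free.
No common window exists, so the longest block is 0 minutes.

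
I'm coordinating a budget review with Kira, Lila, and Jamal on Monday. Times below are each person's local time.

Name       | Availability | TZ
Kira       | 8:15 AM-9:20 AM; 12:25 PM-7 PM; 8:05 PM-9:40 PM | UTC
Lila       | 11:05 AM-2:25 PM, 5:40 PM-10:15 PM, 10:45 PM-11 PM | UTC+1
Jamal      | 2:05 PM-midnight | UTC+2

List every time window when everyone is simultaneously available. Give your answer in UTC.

12:25-13:25, 16:40-19:00, 20:05-21:15

Kira in UTC: 08:15-09:20, 12:25-19:00, 20:05-21:40.
Lila in UTC: 10:05-13:25, 16:40-21:15, 21:45-22:00 (subtract 1h to convert from UTC+1).
Jamal in UTC: 12:05-22:00 (subtract 2h to convert from UTC+2).
Kira ∩ Lila: 12:25-13:25, 16:40-19:00, 20:05-21:15.
Kira ∩ Lila ∩ Jamal: 12:25-13:25, 16:40-19:00, 20:05-21:15.
So the common availability across everyone is 12:25-13:25, 16:40-19:00, 20:05-21:15.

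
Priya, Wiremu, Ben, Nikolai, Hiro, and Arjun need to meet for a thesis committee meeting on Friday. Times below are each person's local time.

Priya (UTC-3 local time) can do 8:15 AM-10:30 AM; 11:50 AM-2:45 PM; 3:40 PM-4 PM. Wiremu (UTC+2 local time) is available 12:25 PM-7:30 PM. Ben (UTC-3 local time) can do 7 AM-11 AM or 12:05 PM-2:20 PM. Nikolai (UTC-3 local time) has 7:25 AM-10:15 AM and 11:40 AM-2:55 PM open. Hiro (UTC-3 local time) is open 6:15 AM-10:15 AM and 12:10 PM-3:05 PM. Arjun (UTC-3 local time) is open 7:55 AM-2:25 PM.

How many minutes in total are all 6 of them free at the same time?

Priya in UTC: 11:15-13:30, 14:50-17:45, 18:40-19:00 (add 3h to convert from UTC-3).
Wiremu in UTC: 10:25-17:30 (subtract 2h to convert from UTC+2).
Ben in UTC: 10:00-14:00, 15:05-17:20 (add 3h to convert from UTC-3).
Nikolai in UTC: 10:25-13:15, 14:40-17:55 (add 3h to convert from UTC-3).
Hiro in UTC: 09:15-13:15, 15:10-18:05 (add 3h to convert from UTC-3).
Arjun in UTC: 10:55-17:25 (add 3h to convert from UTC-3).
Priya ∩ Wiremu: 11:15-13:30, 14:50-17:30.
Priya ∩ Wiremu ∩ Ben: 11:15-13:30, 15:05-17:20.
Priya ∩ Wiremu ∩ Ben ∩ Nikolai: 11:15-13:15, 15:05-17:20.
Priya ∩ Wiremu ∩ Ben ∩ Nikolai ∩ Hiro: 11:15-13:15, 15:10-17:20.
Priya ∩ Wiremu ∩ Ben ∩ Nikolai ∩ Hiro ∩ Arjun: 11:15-13:15, 15:10-17:20.
Those are the intersection windows.
Summing the common windows: 120 + 130 = 250 minutes.

250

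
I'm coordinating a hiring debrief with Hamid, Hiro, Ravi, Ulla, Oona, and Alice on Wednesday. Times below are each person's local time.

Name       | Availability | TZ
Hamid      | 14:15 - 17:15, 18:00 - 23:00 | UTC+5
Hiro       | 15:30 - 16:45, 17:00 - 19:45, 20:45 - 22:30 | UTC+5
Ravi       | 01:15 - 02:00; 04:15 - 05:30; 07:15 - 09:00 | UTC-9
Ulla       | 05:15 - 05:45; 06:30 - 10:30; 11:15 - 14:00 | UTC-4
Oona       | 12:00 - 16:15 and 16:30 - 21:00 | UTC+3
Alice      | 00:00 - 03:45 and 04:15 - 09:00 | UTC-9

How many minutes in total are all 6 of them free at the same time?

165

Hamid in UTC: 09:15-12:15, 13:00-18:00 (subtract 5h to convert from UTC+5).
Hiro in UTC: 10:30-11:45, 12:00-14:45, 15:45-17:30 (subtract 5h to convert from UTC+5).
Ravi in UTC: 10:15-11:00, 13:15-14:30, 16:15-18:00 (add 9h to convert from UTC-9).
Ulla in UTC: 09:15-09:45, 10:30-14:30, 15:15-18:00 (add 4h to convert from UTC-4).
Oona in UTC: 09:00-13:15, 13:30-18:00 (subtract 3h to convert from UTC+3).
Alice in UTC: 09:00-12:45, 13:15-18:00 (add 9h to convert from UTC-9).
Hamid ∩ Hiro: 10:30-11:45, 12:00-12:15, 13:00-14:45, 15:45-17:30.
Hamid ∩ Hiro ∩ Ravi: 10:30-11:00, 13:15-14:30, 16:15-17:30.
Hamid ∩ Hiro ∩ Ravi ∩ Ulla: 10:30-11:00, 13:15-14:30, 16:15-17:30.
Hamid ∩ Hiro ∩ Ravi ∩ Ulla ∩ Oona: 10:30-11:00, 13:30-14:30, 16:15-17:30.
Hamid ∩ Hiro ∩ Ravi ∩ Ulla ∩ Oona ∩ Alice: 10:30-11:00, 13:30-14:30, 16:15-17:30.
Summing the common windows: 30 + 60 + 75 = 165 minutes.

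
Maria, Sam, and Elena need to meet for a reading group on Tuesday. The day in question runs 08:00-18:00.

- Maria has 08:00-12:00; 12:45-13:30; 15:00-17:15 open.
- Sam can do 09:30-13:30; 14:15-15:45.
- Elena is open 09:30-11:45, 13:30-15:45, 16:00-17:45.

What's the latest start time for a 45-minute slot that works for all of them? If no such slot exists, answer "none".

15:00

Maria ∩ Sam: 09:30-12:00, 12:45-13:30, 15:00-15:45.
Maria ∩ Sam ∩ Elena: 09:30-11:45, 15:00-15:45.
The last common window of at least 45 minutes is 15:00-15:45; a 45-minute meeting can start as late as 15:00 and still end by 15:45.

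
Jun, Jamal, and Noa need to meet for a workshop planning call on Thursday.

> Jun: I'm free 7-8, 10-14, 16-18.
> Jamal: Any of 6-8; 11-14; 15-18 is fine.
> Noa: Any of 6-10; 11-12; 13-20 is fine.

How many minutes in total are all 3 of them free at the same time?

300

Jun ∩ Jamal: 07:00-08:00, 11:00-14:00, 16:00-18:00.
Jun ∩ Jamal ∩ Noa: 07:00-08:00, 11:00-12:00, 13:00-14:00, 16:00-18:00.
So the common availability across everyone is 07:00-08:00, 11:00-12:00, 13:00-14:00, 16:00-18:00.
Summing the common windows: 60 + 60 + 60 + 120 = 300 minutes.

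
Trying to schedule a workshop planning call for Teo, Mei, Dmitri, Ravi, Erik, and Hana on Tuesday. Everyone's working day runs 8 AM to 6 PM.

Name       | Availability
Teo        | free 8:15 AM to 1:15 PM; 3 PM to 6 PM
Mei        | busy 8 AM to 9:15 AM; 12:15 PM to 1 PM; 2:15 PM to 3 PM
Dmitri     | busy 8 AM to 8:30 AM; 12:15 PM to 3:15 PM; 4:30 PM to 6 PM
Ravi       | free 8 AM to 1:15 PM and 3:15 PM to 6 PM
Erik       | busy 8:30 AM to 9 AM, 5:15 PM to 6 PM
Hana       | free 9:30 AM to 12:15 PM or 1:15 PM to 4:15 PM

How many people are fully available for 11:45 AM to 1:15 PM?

Teo free: 08:15-13:15, 15:00-18:00.
Mei free: 09:15-12:15, 13:00-14:15, 15:00-18:00 (invert busy blocks within the working day).
Dmitri free: 08:30-12:15, 15:15-16:30 (invert busy blocks within the working day).
Ravi free: 08:00-13:15, 15:15-18:00.
Erik free: 08:00-08:30, 09:00-17:15 (invert busy blocks within the working day).
Hana free: 09:30-12:15, 13:15-16:15.
Teo, Ravi, and Erik can make the full 11:45-13:15 slot — that's 3.

3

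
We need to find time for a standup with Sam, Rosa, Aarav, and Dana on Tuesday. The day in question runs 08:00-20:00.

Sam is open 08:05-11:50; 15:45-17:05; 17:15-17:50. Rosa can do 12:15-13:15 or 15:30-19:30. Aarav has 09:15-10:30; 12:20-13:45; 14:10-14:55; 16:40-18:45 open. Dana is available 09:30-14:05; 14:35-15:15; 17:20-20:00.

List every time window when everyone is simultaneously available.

Sam ∩ Rosa: 15:45-17:05, 17:15-17:50.
Sam ∩ Rosa ∩ Aarav: 16:40-17:05, 17:15-17:50.
Sam ∩ Rosa ∩ Aarav ∩ Dana: 17:20-17:50.
Those are the intersection windows.

17:20-17:50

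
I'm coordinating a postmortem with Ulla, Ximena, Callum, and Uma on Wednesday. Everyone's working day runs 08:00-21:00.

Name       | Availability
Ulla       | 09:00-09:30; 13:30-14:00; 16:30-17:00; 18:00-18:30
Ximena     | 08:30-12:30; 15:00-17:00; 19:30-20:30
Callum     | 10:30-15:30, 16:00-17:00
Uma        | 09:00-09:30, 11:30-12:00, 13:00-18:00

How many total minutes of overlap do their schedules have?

30

Ulla ∩ Ximena: 09:00-09:30, 16:30-17:00.
Ulla ∩ Ximena ∩ Callum: 16:30-17:00.
Ulla ∩ Ximena ∩ Callum ∩ Uma: 16:30-17:00.
That's a single block of 30 minutes.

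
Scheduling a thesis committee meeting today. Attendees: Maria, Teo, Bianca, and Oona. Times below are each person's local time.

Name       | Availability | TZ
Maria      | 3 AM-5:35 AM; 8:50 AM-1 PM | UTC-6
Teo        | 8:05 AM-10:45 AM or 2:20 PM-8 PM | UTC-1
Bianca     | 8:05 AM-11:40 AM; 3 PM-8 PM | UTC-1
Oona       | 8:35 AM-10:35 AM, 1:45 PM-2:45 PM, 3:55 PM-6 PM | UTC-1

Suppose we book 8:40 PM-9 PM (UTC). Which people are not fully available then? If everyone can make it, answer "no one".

Maria in UTC: 09:00-11:35, 14:50-19:00 (add 6h to convert from UTC-6).
Teo in UTC: 09:05-11:45, 15:20-21:00 (add 1h to convert from UTC-1).
Bianca in UTC: 09:05-12:40, 16:00-21:00 (add 1h to convert from UTC-1).
Oona in UTC: 09:35-11:35, 14:45-15:45, 16:55-19:00 (add 1h to convert from UTC-1).
Maria: not fully free for 20:40-21:00. Teo: free for 20:40-21:00. Bianca: free for 20:40-21:00. Oona: not fully free for 20:40-21:00.

Maria, Oona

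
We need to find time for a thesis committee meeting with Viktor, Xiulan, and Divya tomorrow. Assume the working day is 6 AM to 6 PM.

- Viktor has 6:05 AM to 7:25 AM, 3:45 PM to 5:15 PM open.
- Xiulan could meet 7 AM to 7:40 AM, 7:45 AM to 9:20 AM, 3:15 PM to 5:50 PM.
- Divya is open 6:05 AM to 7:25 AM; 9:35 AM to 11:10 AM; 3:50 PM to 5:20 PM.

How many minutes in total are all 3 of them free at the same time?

110

Viktor ∩ Xiulan: 07:00-07:25, 15:45-17:15.
Viktor ∩ Xiulan ∩ Divya: 07:00-07:25, 15:50-17:15.
Those are the intersection windows.
Summing the common windows: 25 + 85 = 110 minutes.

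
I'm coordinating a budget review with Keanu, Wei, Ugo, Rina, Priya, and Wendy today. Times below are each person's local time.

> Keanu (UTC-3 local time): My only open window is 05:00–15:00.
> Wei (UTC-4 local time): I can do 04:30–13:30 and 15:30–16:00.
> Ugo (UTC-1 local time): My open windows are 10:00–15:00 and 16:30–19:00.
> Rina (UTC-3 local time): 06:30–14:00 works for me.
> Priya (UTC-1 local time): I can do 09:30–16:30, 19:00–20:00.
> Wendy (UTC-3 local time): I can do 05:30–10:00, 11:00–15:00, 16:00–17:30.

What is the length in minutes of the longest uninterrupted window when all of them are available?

120

Keanu in UTC: 08:00-18:00 (add 3h to convert from UTC-3).
Wei in UTC: 08:30-17:30, 19:30-20:00 (add 4h to convert from UTC-4).
Ugo in UTC: 11:00-16:00, 17:30-20:00 (add 1h to convert from UTC-1).
Rina in UTC: 09:30-17:00 (add 3h to convert from UTC-3).
Priya in UTC: 10:30-17:30, 20:00-21:00 (add 1h to convert from UTC-1).
Wendy in UTC: 08:30-13:00, 14:00-18:00, 19:00-20:30 (add 3h to convert from UTC-3).
Keanu ∩ Wei: 08:30-17:30.
Keanu ∩ Wei ∩ Ugo: 11:00-16:00.
Keanu ∩ Wei ∩ Ugo ∩ Rina: 11:00-16:00.
Keanu ∩ Wei ∩ Ugo ∩ Rina ∩ Priya: 11:00-16:00.
Keanu ∩ Wei ∩ Ugo ∩ Rina ∩ Priya ∩ Wendy: 11:00-13:00, 14:00-16:00.
Those are the intersection windows.
The longest is 11:00-13:00 at 120 minutes.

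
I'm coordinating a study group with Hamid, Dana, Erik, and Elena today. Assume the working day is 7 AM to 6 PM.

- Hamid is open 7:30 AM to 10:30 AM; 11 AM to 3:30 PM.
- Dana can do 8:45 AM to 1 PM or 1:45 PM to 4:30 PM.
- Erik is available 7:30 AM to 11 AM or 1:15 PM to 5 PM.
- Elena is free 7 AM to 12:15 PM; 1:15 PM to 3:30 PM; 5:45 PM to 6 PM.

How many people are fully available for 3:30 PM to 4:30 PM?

2

Dana and Erik can make the full 15:30-16:30 slot — that's 2.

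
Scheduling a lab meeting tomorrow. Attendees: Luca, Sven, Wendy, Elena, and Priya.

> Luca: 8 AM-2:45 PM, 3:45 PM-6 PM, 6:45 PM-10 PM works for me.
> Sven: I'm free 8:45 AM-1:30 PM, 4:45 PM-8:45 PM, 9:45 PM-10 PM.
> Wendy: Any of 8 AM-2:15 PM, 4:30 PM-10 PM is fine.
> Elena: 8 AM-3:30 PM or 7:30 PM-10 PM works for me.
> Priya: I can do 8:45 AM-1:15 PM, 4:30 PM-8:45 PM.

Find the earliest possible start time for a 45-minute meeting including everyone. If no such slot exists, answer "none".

08:45

Luca ∩ Sven: 08:45-13:30, 16:45-18:00, 18:45-20:45, 21:45-22:00.
Luca ∩ Sven ∩ Wendy: 08:45-13:30, 16:45-18:00, 18:45-20:45, 21:45-22:00.
Luca ∩ Sven ∩ Wendy ∩ Elena: 08:45-13:30, 19:30-20:45, 21:45-22:00.
Luca ∩ Sven ∩ Wendy ∩ Elena ∩ Priya: 08:45-13:15, 19:30-20:45.
Those are the intersection windows.
The first common window of at least 45 minutes is 08:45-13:15, so the earliest start is 08:45.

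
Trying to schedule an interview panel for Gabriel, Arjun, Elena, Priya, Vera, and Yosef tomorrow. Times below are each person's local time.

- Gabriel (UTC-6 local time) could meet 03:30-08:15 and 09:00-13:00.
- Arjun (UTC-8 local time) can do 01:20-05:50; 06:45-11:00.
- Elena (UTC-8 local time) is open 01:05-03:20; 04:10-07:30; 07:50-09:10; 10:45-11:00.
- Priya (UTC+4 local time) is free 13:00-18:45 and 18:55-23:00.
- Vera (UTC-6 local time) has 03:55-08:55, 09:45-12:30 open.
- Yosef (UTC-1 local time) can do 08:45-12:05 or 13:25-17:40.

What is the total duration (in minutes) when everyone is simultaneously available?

Gabriel in UTC: 09:30-14:15, 15:00-19:00 (add 6h to convert from UTC-6).
Arjun in UTC: 09:20-13:50, 14:45-19:00 (add 8h to convert from UTC-8).
Elena in UTC: 09:05-11:20, 12:10-15:30, 15:50-17:10, 18:45-19:00 (add 8h to convert from UTC-8).
Priya in UTC: 09:00-14:45, 14:55-19:00 (subtract 4h to convert from UTC+4).
Vera in UTC: 09:55-14:55, 15:45-18:30 (add 6h to convert from UTC-6).
Yosef in UTC: 09:45-13:05, 14:25-18:40 (add 1h to convert from UTC-1).
Gabriel ∩ Arjun: 09:30-13:50, 15:00-19:00.
Gabriel ∩ Arjun ∩ Elena: 09:30-11:20, 12:10-13:50, 15:00-15:30, 15:50-17:10, 18:45-19:00.
Gabriel ∩ Arjun ∩ Elena ∩ Priya: 09:30-11:20, 12:10-13:50, 15:00-15:30, 15:50-17:10, 18:45-19:00.
Gabriel ∩ Arjun ∩ Elena ∩ Priya ∩ Vera: 09:55-11:20, 12:10-13:50, 15:50-17:10.
Gabriel ∩ Arjun ∩ Elena ∩ Priya ∩ Vera ∩ Yosef: 09:55-11:20, 12:10-13:05, 15:50-17:10.
So the common availability across everyone is 09:55-11:20, 12:10-13:05, 15:50-17:10.
Summing the common windows: 85 + 55 + 80 = 220 minutes.

220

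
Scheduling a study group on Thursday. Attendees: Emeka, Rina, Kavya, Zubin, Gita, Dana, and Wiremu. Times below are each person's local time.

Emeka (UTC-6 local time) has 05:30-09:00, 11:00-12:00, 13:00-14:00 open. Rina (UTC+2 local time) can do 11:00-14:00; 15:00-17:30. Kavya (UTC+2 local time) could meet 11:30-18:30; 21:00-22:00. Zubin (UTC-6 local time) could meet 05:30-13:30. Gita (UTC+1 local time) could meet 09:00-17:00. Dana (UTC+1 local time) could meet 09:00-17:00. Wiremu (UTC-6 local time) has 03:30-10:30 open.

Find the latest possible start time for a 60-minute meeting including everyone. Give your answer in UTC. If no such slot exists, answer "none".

Emeka in UTC: 11:30-15:00, 17:00-18:00, 19:00-20:00 (add 6h to convert from UTC-6).
Rina in UTC: 09:00-12:00, 13:00-15:30 (subtract 2h to convert from UTC+2).
Kavya in UTC: 09:30-16:30, 19:00-20:00 (subtract 2h to convert from UTC+2).
Zubin in UTC: 11:30-19:30 (add 6h to convert from UTC-6).
Gita in UTC: 08:00-16:00 (subtract 1h to convert from UTC+1).
Dana in UTC: 08:00-16:00 (subtract 1h to convert from UTC+1).
Wiremu in UTC: 09:30-16:30 (add 6h to convert from UTC-6).
Emeka ∩ Rina: 11:30-12:00, 13:00-15:00.
Emeka ∩ Rina ∩ Kavya: 11:30-12:00, 13:00-15:00.
Emeka ∩ Rina ∩ Kavya ∩ Zubin: 11:30-12:00, 13:00-15:00.
Emeka ∩ Rina ∩ Kavya ∩ Zubin ∩ Gita: 11:30-12:00, 13:00-15:00.
Emeka ∩ Rina ∩ Kavya ∩ Zubin ∩ Gita ∩ Dana: 11:30-12:00, 13:00-15:00.
Emeka ∩ Rina ∩ Kavya ∩ Zubin ∩ Gita ∩ Dana ∩ Wiremu: 11:30-12:00, 13:00-15:00.
The last common window of at least 60 minutes is 13:00-15:00; a 60-minute meeting can start as late as 14:00 and still end by 15:00.

14:00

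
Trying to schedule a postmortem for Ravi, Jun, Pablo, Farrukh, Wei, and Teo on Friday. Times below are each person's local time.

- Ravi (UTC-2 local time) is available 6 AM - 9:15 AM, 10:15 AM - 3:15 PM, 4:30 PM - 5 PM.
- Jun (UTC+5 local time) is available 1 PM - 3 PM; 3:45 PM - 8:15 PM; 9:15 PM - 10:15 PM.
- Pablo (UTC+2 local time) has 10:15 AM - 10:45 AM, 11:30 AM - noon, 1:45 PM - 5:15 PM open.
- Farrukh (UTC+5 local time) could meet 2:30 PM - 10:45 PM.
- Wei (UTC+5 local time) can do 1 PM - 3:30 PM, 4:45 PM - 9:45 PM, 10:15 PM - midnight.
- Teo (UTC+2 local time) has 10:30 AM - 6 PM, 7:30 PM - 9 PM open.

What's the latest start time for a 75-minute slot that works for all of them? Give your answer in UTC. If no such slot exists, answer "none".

Ravi in UTC: 08:00-11:15, 12:15-17:15, 18:30-19:00 (add 2h to convert from UTC-2).
Jun in UTC: 08:00-10:00, 10:45-15:15, 16:15-17:15 (subtract 5h to convert from UTC+5).
Pablo in UTC: 08:15-08:45, 09:30-10:00, 11:45-15:15 (subtract 2h to convert from UTC+2).
Farrukh in UTC: 09:30-17:45 (subtract 5h to convert from UTC+5).
Wei in UTC: 08:00-10:30, 11:45-16:45, 17:15-19:00 (subtract 5h to convert from UTC+5).
Teo in UTC: 08:30-16:00, 17:30-19:00 (subtract 2h to convert from UTC+2).
Ravi ∩ Jun: 08:00-10:00, 10:45-11:15, 12:15-15:15, 16:15-17:15.
Ravi ∩ Jun ∩ Pablo: 08:15-08:45, 09:30-10:00, 12:15-15:15.
Ravi ∩ Jun ∩ Pablo ∩ Farrukh: 09:30-10:00, 12:15-15:15.
Ravi ∩ Jun ∩ Pablo ∩ Farrukh ∩ Wei: 09:30-10:00, 12:15-15:15.
Ravi ∩ Jun ∩ Pablo ∩ Farrukh ∩ Wei ∩ Teo: 09:30-10:00, 12:15-15:15.
The last common window of at least 75 minutes is 12:15-15:15; a 75-minute meeting can start as late as 14:00 and still end by 15:15.

14:00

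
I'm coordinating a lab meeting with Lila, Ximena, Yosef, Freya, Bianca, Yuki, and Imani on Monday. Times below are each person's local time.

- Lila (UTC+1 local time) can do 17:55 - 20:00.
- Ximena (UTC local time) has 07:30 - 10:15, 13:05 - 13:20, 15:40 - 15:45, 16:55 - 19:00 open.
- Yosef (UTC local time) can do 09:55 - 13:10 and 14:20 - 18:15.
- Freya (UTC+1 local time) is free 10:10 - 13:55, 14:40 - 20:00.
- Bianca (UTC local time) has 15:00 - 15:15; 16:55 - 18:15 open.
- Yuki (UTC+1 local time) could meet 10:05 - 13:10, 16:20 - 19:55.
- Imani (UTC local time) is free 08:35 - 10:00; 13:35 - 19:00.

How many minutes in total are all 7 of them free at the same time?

80

Lila in UTC: 16:55-19:00 (subtract 1h to convert from UTC+1).
Ximena in UTC: 07:30-10:15, 13:05-13:20, 15:40-15:45, 16:55-19:00.
Yosef in UTC: 09:55-13:10, 14:20-18:15.
Freya in UTC: 09:10-12:55, 13:40-19:00 (subtract 1h to convert from UTC+1).
Bianca in UTC: 15:00-15:15, 16:55-18:15.
Yuki in UTC: 09:05-12:10, 15:20-18:55 (subtract 1h to convert from UTC+1).
Imani in UTC: 08:35-10:00, 13:35-19:00.
Lila ∩ Ximena: 16:55-19:00.
Lila ∩ Ximena ∩ Yosef: 16:55-18:15.
Lila ∩ Ximena ∩ Yosef ∩ Freya: 16:55-18:15.
Lila ∩ Ximena ∩ Yosef ∩ Freya ∩ Bianca: 16:55-18:15.
Lila ∩ Ximena ∩ Yosef ∩ Freya ∩ Bianca ∩ Yuki: 16:55-18:15.
Lila ∩ Ximena ∩ Yosef ∩ Freya ∩ Bianca ∩ Yuki ∩ Imani: 16:55-18:15.
That's a single block of 80 minutes.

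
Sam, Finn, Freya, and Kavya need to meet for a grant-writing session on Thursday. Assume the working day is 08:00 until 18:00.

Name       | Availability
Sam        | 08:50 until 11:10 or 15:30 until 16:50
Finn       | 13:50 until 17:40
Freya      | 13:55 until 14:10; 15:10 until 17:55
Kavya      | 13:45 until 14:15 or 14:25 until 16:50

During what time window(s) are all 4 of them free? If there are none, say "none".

Sam ∩ Finn: 15:30-16:50.
Sam ∩ Finn ∩ Freya: 15:30-16:50.
Sam ∩ Finn ∩ Freya ∩ Kavya: 15:30-16:50.

15:30-16:50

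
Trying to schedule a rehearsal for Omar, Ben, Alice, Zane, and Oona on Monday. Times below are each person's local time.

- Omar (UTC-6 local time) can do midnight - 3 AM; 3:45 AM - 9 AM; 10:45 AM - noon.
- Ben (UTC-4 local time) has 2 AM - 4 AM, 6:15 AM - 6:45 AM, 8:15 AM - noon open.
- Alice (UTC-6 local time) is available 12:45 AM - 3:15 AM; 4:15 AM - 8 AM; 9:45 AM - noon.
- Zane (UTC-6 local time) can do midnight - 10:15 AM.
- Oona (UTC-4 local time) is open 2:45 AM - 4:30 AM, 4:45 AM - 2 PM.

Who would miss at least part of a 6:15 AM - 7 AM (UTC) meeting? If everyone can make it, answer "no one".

Alice, Oona

Omar in UTC: 06:00-09:00, 09:45-15:00, 16:45-18:00 (add 6h to convert from UTC-6).
Ben in UTC: 06:00-08:00, 10:15-10:45, 12:15-16:00 (add 4h to convert from UTC-4).
Alice in UTC: 06:45-09:15, 10:15-14:00, 15:45-18:00 (add 6h to convert from UTC-6).
Zane in UTC: 06:00-16:15 (add 6h to convert from UTC-6).
Oona in UTC: 06:45-08:30, 08:45-18:00 (add 4h to convert from UTC-4).
Omar: free for 06:15-07:00. Ben: free for 06:15-07:00. Alice: not fully free for 06:15-07:00. Zane: free for 06:15-07:00. Oona: not fully free for 06:15-07:00.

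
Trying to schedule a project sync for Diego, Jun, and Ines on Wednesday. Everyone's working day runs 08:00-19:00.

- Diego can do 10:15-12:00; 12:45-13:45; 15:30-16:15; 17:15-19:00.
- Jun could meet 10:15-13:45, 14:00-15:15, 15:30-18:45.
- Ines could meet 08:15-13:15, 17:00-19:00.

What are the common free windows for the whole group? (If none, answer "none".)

10:15-12:00, 12:45-13:15, 17:15-18:45

Diego ∩ Jun: 10:15-12:00, 12:45-13:45, 15:30-16:15, 17:15-18:45.
Diego ∩ Jun ∩ Ines: 10:15-12:00, 12:45-13:15, 17:15-18:45.
So the common availability across everyone is 10:15-12:00, 12:45-13:15, 17:15-18:45.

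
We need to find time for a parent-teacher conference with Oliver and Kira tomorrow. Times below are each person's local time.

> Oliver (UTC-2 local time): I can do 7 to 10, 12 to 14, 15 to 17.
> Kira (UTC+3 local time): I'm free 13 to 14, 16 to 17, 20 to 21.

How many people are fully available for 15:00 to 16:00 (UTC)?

Oliver in UTC: 09:00-12:00, 14:00-16:00, 17:00-19:00 (add 2h to convert from UTC-2).
Kira in UTC: 10:00-11:00, 13:00-14:00, 17:00-18:00 (subtract 3h to convert from UTC+3).
Oliver can make the full 15:00-16:00 slot — that's 1.

1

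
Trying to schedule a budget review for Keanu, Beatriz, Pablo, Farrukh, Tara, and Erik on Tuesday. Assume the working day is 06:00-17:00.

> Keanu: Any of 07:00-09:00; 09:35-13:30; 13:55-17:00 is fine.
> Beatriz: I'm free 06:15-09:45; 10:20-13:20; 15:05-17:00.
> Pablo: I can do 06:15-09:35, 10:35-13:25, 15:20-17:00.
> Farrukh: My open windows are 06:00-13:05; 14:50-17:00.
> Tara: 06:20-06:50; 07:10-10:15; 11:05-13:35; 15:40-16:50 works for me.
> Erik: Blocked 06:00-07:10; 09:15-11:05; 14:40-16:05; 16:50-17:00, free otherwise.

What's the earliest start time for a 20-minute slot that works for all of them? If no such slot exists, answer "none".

Keanu free: 07:00-09:00, 09:35-13:30, 13:55-17:00.
Beatriz free: 06:15-09:45, 10:20-13:20, 15:05-17:00.
Pablo free: 06:15-09:35, 10:35-13:25, 15:20-17:00.
Farrukh free: 06:00-13:05, 14:50-17:00.
Tara free: 06:20-06:50, 07:10-10:15, 11:05-13:35, 15:40-16:50.
Erik free: 07:10-09:15, 11:05-14:40, 16:05-16:50 (invert busy blocks within the working day).
Keanu ∩ Beatriz: 07:00-09:00, 09:35-09:45, 10:20-13:20, 15:05-17:00.
Keanu ∩ Beatriz ∩ Pablo: 07:00-09:00, 10:35-13:20, 15:20-17:00.
Keanu ∩ Beatriz ∩ Pablo ∩ Farrukh: 07:00-09:00, 10:35-13:05, 15:20-17:00.
Keanu ∩ Beatriz ∩ Pablo ∩ Farrukh ∩ Tara: 07:10-09:00, 11:05-13:05, 15:40-16:50.
Keanu ∩ Beatriz ∩ Pablo ∩ Farrukh ∩ Tara ∩ Erik: 07:10-09:00, 11:05-13:05, 16:05-16:50.
Those are the intersection windows.
The first common window of at least 20 minutes is 07:10-09:00, so the earliest start is 07:10.

07:10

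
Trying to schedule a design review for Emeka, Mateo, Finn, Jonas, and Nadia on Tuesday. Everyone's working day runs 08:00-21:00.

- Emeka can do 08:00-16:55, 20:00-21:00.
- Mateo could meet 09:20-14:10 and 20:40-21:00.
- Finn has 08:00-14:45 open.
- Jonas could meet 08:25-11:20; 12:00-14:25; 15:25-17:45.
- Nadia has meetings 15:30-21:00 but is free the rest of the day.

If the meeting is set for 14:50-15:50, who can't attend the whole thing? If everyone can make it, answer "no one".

Emeka free: 08:00-16:55, 20:00-21:00.
Mateo free: 09:20-14:10, 20:40-21:00.
Finn free: 08:00-14:45.
Jonas free: 08:25-11:20, 12:00-14:25, 15:25-17:45.
Nadia free: 08:00-15:30 (invert busy blocks within the working day).
Emeka: free for 14:50-15:50. Mateo: not fully free for 14:50-15:50. Finn: not fully free for 14:50-15:50. Jonas: not fully free for 14:50-15:50. Nadia: not fully free for 14:50-15:50.

Finn, Jonas, Mateo, Nadia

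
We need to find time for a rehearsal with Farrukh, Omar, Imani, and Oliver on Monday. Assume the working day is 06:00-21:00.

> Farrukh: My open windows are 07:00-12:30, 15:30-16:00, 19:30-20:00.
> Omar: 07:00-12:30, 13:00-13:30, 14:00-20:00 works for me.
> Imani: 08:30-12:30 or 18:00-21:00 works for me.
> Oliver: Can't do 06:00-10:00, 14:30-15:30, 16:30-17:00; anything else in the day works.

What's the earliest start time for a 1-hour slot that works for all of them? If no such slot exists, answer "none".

Farrukh free: 07:00-12:30, 15:30-16:00, 19:30-20:00.
Omar free: 07:00-12:30, 13:00-13:30, 14:00-20:00.
Imani free: 08:30-12:30, 18:00-21:00.
Oliver free: 10:00-14:30, 15:30-16:30, 17:00-21:00 (invert busy blocks within the working day).
Farrukh ∩ Omar: 07:00-12:30, 15:30-16:00, 19:30-20:00.
Farrukh ∩ Omar ∩ Imani: 08:30-12:30, 19:30-20:00.
Farrukh ∩ Omar ∩ Imani ∩ Oliver: 10:00-12:30, 19:30-20:00.
The first common window of at least 60 minutes is 10:00-12:30, so the earliest start is 10:00.

10:00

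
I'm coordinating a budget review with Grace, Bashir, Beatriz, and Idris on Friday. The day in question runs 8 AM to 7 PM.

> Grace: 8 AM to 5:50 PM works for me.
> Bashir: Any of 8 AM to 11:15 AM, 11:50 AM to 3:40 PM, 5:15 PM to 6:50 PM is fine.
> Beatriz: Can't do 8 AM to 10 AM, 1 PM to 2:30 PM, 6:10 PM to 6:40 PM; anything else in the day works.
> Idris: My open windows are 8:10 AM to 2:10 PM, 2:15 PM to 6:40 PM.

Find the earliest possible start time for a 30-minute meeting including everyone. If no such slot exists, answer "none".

Grace free: 08:00-17:50.
Bashir free: 08:00-11:15, 11:50-15:40, 17:15-18:50.
Beatriz free: 10:00-13:00, 14:30-18:10, 18:40-19:00 (invert busy blocks within the working day).
Idris free: 08:10-14:10, 14:15-18:40.
Grace ∩ Bashir: 08:00-11:15, 11:50-15:40, 17:15-17:50.
Grace ∩ Bashir ∩ Beatriz: 10:00-11:15, 11:50-13:00, 14:30-15:40, 17:15-17:50.
Grace ∩ Bashir ∩ Beatriz ∩ Idris: 10:00-11:15, 11:50-13:00, 14:30-15:40, 17:15-17:50.
The first common window of at least 30 minutes is 10:00-11:15, so the earliest start is 10:00.

10:00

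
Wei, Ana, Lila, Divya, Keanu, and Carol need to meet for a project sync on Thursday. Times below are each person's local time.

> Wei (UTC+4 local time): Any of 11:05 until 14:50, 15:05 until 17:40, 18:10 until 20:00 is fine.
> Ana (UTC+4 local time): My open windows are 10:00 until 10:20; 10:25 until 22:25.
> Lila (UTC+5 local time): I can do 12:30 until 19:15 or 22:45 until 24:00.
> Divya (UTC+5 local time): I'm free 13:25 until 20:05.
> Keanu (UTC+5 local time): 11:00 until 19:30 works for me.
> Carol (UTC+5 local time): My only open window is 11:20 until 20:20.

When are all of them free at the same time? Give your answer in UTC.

08:25-10:50, 11:05-13:40, 14:10-14:15

Wei in UTC: 07:05-10:50, 11:05-13:40, 14:10-16:00 (subtract 4h to convert from UTC+4).
Ana in UTC: 06:00-06:20, 06:25-18:25 (subtract 4h to convert from UTC+4).
Lila in UTC: 07:30-14:15, 17:45-19:00 (subtract 5h to convert from UTC+5).
Divya in UTC: 08:25-15:05 (subtract 5h to convert from UTC+5).
Keanu in UTC: 06:00-14:30 (subtract 5h to convert from UTC+5).
Carol in UTC: 06:20-15:20 (subtract 5h to convert from UTC+5).
Wei ∩ Ana: 07:05-10:50, 11:05-13:40, 14:10-16:00.
Wei ∩ Ana ∩ Lila: 07:30-10:50, 11:05-13:40, 14:10-14:15.
Wei ∩ Ana ∩ Lila ∩ Divya: 08:25-10:50, 11:05-13:40, 14:10-14:15.
Wei ∩ Ana ∩ Lila ∩ Divya ∩ Keanu: 08:25-10:50, 11:05-13:40, 14:10-14:15.
Wei ∩ Ana ∩ Lila ∩ Divya ∩ Keanu ∩ Carol: 08:25-10:50, 11:05-13:40, 14:10-14:15.
So the common availability across everyone is 08:25-10:50, 11:05-13:40, 14:10-14:15.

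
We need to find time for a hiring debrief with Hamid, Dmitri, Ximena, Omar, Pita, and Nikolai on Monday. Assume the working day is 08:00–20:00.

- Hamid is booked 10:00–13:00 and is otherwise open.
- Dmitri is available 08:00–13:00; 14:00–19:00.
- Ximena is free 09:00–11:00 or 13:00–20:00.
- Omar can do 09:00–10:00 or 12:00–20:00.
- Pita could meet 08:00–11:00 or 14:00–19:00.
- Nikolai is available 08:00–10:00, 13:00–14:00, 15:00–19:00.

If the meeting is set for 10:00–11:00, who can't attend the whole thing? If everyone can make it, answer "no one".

Hamid free: 08:00-10:00, 13:00-20:00 (invert busy blocks within the working day).
Dmitri free: 08:00-13:00, 14:00-19:00.
Ximena free: 09:00-11:00, 13:00-20:00.
Omar free: 09:00-10:00, 12:00-20:00.
Pita free: 08:00-11:00, 14:00-19:00.
Nikolai free: 08:00-10:00, 13:00-14:00, 15:00-19:00.
Hamid: not fully free for 10:00-11:00. Dmitri: free for 10:00-11:00. Ximena: free for 10:00-11:00. Omar: not fully free for 10:00-11:00. Pita: free for 10:00-11:00. Nikolai: not fully free for 10:00-11:00.

Hamid, Nikolai, Omar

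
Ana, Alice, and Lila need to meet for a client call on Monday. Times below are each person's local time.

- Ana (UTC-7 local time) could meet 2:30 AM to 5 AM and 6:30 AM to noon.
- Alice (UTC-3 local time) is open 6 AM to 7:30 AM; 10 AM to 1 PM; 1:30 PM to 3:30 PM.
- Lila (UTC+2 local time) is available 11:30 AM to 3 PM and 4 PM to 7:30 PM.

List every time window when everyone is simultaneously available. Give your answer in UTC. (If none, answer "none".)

09:30-10:30, 14:00-16:00, 16:30-17:30

Ana in UTC: 09:30-12:00, 13:30-19:00 (add 7h to convert from UTC-7).
Alice in UTC: 09:00-10:30, 13:00-16:00, 16:30-18:30 (add 3h to convert from UTC-3).
Lila in UTC: 09:30-13:00, 14:00-17:30 (subtract 2h to convert from UTC+2).
Ana ∩ Alice: 09:30-10:30, 13:30-16:00, 16:30-18:30.
Ana ∩ Alice ∩ Lila: 09:30-10:30, 14:00-16:00, 16:30-17:30.
So the common availability across everyone is 09:30-10:30, 14:00-16:00, 16:30-17:30.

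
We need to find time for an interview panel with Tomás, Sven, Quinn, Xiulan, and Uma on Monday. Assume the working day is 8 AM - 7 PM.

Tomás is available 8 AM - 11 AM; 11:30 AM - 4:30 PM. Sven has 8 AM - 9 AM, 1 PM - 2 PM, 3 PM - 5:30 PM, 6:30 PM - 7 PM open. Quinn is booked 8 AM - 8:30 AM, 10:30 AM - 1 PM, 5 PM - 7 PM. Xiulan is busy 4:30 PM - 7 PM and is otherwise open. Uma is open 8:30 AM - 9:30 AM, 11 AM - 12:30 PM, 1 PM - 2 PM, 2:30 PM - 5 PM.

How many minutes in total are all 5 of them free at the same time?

Tomás free: 08:00-11:00, 11:30-16:30.
Sven free: 08:00-09:00, 13:00-14:00, 15:00-17:30, 18:30-19:00.
Quinn free: 08:30-10:30, 13:00-17:00 (invert busy blocks within the working day).
Xiulan free: 08:00-16:30 (invert busy blocks within the working day).
Uma free: 08:30-09:30, 11:00-12:30, 13:00-14:00, 14:30-17:00.
Tomás ∩ Sven: 08:00-09:00, 13:00-14:00, 15:00-16:30.
Tomás ∩ Sven ∩ Quinn: 08:30-09:00, 13:00-14:00, 15:00-16:30.
Tomás ∩ Sven ∩ Quinn ∩ Xiulan: 08:30-09:00, 13:00-14:00, 15:00-16:30.
Tomás ∩ Sven ∩ Quinn ∩ Xiulan ∩ Uma: 08:30-09:00, 13:00-14:00, 15:00-16:30.
Summing the common windows: 30 + 60 + 90 = 180 minutes.

180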